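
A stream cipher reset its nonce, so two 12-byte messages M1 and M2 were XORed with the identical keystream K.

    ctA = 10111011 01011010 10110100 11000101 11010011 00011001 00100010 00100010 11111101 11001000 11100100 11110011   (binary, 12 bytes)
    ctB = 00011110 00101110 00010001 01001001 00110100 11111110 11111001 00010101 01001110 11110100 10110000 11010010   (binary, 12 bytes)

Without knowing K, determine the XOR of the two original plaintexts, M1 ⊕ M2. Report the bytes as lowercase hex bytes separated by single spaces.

ctA ⊕ ctB = (M1 ⊕ K) ⊕ (M2 ⊕ K) = M1 ⊕ M2 — the shared key cancels under XOR.
187 ⊕  30 = 165
 90 ⊕  46 = 116
180 ⊕  17 = 165
197 ⊕  73 = 140
211 ⊕  52 = 231
 25 ⊕ 254 = 231
 34 ⊕ 249 = 219
 34 ⊕  21 =  55
253 ⊕  78 = 179
200 ⊕ 244 =  60
228 ⊕ 176 =  84
243 ⊕ 210 =  33

a5 74 a5 8c e7 e7 db 37 b3 3c 54 21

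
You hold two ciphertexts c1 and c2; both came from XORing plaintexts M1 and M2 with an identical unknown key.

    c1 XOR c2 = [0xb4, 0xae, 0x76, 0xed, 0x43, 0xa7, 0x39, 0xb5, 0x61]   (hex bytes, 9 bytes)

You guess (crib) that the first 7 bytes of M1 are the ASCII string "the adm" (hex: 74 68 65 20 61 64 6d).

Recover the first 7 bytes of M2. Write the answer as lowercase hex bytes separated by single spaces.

c0 c6 13 cd 22 c3 54

Since c1 ⊕ c2 = M1 ⊕ M2, XORing with the guessed M1 bytes yields the corresponding M2 bytes: M2 = (c1 ⊕ c2) ⊕ M1.
byte 0: b4 ^ 74 = c0
byte 1: ae ^ 68 = c6
byte 2: 76 ^ 65 = 13
byte 3: ed ^ 20 = cd
byte 4: 43 ^ 61 = 22
byte 5: a7 ^ 64 = c3
byte 6: 39 ^ 6d = 54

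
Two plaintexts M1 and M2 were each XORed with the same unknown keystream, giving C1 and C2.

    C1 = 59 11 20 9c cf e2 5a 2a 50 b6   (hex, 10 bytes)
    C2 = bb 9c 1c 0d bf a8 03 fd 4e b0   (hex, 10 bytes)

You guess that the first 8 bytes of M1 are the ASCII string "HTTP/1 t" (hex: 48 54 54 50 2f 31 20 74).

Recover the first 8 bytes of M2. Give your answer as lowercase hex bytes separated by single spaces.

First, C1 ⊕ C2 = (M1 ⊕ K) ⊕ (M2 ⊕ K) = M1 ⊕ M2, so the key drops out. Then M2 = (M1 ⊕ M2) ⊕ M1 over the first 8 bytes.
byte 0: (59 ^ bb) ^ 48 = e2 ^ 48 = aa
byte 1: (11 ^ 9c) ^ 54 = 8d ^ 54 = d9
byte 2: (20 ^ 1c) ^ 54 = 3c ^ 54 = 68
byte 3: (9c ^ 0d) ^ 50 = 91 ^ 50 = c1
byte 4: (cf ^ bf) ^ 2f = 70 ^ 2f = 5f
byte 5: (e2 ^ a8) ^ 31 = 4a ^ 31 = 7b
byte 6: (5a ^ 03) ^ 20 = 59 ^ 20 = 79
byte 7: (2a ^ fd) ^ 74 = d7 ^ 74 = a3

aa d9 68 c1 5f 7b 79 a3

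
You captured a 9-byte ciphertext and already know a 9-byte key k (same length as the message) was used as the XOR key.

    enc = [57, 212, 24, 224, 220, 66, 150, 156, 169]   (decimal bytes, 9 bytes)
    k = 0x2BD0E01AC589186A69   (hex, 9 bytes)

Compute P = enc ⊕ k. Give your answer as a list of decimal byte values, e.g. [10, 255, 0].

XOR is its own inverse, so applying the key byte-wise gives the result directly.
39 xor 2b = 12
d4 xor d0 = 04
18 xor e0 = f8
e0 xor 1a = fa
dc xor c5 = 19
42 xor 89 = cb
96 xor 18 = 8e
9c xor 6a = f6
a9 xor 69 = c0

[18, 4, 248, 250, 25, 203, 142, 246, 192]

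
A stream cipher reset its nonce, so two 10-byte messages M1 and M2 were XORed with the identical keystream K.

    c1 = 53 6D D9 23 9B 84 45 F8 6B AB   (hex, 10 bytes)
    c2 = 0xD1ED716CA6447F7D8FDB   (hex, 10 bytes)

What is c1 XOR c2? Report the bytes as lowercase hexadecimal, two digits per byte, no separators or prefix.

c1 ⊕ c2 = (M1 ⊕ K) ⊕ (M2 ⊕ K) = M1 ⊕ M2 — the shared key cancels under XOR.
byte 0: 53 XOR d1 = 82
byte 1: 6d XOR ed = 80
byte 2: d9 XOR 71 = a8
byte 3: 23 XOR 6c = 4f
byte 4: 9b XOR a6 = 3d
byte 5: 84 XOR 44 = c0
byte 6: 45 XOR 7f = 3a
byte 7: f8 XOR 7d = 85
byte 8: 6b XOR 8f = e4
byte 9: ab XOR db = 70

8280a84f3dc03a85e470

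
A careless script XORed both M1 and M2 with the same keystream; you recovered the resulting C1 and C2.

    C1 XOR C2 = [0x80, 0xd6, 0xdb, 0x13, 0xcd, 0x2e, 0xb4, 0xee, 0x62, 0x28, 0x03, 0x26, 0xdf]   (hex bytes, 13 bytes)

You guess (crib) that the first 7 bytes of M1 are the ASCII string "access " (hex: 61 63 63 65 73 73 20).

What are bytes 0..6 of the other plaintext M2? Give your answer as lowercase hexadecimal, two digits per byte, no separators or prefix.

Since C1 ⊕ C2 = M1 ⊕ M2, XORing with the guessed M1 bytes yields the corresponding M2 bytes: M2 = (C1 ⊕ C2) ⊕ M1.
80 ⊕ 61 = e1
d6 ⊕ 63 = b5
db ⊕ 63 = b8
13 ⊕ 65 = 76
cd ⊕ 73 = be
2e ⊕ 73 = 5d
b4 ⊕ 20 = 94

e1b5b876be5d94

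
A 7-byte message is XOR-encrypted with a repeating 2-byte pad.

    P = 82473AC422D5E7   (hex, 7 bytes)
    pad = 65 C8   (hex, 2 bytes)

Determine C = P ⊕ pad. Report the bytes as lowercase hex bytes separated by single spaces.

The 2-byte key repeats, so the effective keystream is 65 c8 65 c8 65 c8 65.
byte 0: 82 XOR 65 = e7
byte 1: 47 XOR c8 = 8f
byte 2: 3a XOR 65 = 5f
byte 3: c4 XOR c8 = 0c
byte 4: 22 XOR 65 = 47
byte 5: d5 XOR c8 = 1d
byte 6: e7 XOR 65 = 82

e7 8f 5f 0c 47 1d 82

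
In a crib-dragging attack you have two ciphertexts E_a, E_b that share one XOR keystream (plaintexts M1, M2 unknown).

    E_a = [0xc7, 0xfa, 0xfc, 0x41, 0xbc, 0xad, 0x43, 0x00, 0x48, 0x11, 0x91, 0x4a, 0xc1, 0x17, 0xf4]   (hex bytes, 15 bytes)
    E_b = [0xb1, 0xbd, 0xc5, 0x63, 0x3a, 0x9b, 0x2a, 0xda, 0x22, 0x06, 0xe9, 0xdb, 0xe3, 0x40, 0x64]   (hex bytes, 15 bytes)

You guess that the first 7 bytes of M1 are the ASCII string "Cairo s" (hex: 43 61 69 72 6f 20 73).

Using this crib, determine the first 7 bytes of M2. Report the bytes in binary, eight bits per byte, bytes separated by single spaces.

00110101 00100110 01010000 01010000 11101001 00010110 00011010

First, E_a ⊕ E_b = (M1 ⊕ K) ⊕ (M2 ⊕ K) = M1 ⊕ M2, so the key drops out. Then M2 = (M1 ⊕ M2) ⊕ M1 over the first 7 bytes.
byte 0: (c7 XOR b1) XOR 43 = 76 XOR 43 = 35
byte 1: (fa XOR bd) XOR 61 = 47 XOR 61 = 26
byte 2: (fc XOR c5) XOR 69 = 39 XOR 69 = 50
byte 3: (41 XOR 63) XOR 72 = 22 XOR 72 = 50
byte 4: (bc XOR 3a) XOR 6f = 86 XOR 6f = e9
byte 5: (ad XOR 9b) XOR 20 = 36 XOR 20 = 16
byte 6: (43 XOR 2a) XOR 73 = 69 XOR 73 = 1a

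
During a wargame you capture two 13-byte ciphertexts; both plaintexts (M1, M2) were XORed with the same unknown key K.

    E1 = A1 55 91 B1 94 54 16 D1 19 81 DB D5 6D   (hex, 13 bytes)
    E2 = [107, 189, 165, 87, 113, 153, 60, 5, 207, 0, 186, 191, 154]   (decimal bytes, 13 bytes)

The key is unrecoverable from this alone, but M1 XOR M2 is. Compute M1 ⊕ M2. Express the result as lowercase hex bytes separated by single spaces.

ca e8 34 e6 e5 cd 2a d4 d6 81 61 6a f7

E1 ⊕ E2 = (M1 ⊕ K) ⊕ (M2 ⊕ K) = M1 ⊕ M2 — the shared key cancels under XOR.
a1 ⊕ 6b = ca
55 ⊕ bd = e8
91 ⊕ a5 = 34
b1 ⊕ 57 = e6
94 ⊕ 71 = e5
54 ⊕ 99 = cd
16 ⊕ 3c = 2a
d1 ⊕ 05 = d4
19 ⊕ cf = d6
81 ⊕ 00 = 81
db ⊕ ba = 61
d5 ⊕ bf = 6a
6d ⊕ 9a = f7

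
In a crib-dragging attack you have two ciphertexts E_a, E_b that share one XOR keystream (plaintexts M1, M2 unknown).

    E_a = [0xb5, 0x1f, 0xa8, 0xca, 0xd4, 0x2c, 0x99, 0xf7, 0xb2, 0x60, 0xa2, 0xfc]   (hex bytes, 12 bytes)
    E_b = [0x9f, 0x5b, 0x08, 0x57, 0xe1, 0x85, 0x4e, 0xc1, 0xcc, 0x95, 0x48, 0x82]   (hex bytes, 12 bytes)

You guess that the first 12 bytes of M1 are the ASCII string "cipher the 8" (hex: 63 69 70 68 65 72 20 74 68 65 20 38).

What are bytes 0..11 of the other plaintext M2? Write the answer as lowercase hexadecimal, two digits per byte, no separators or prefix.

First, E_a ⊕ E_b = (M1 ⊕ K) ⊕ (M2 ⊕ K) = M1 ⊕ M2, so the key drops out. Then M2 = (M1 ⊕ M2) ⊕ M1 over the first 12 bytes.
byte 0: (b5 XOR 9f) XOR 63 = 2a XOR 63 = 49
byte 1: (1f XOR 5b) XOR 69 = 44 XOR 69 = 2d
byte 2: (a8 XOR 08) XOR 70 = a0 XOR 70 = d0
byte 3: (ca XOR 57) XOR 68 = 9d XOR 68 = f5
byte 4: (d4 XOR e1) XOR 65 = 35 XOR 65 = 50
byte 5: (2c XOR 85) XOR 72 = a9 XOR 72 = db
byte 6: (99 XOR 4e) XOR 20 = d7 XOR 20 = f7
byte 7: (f7 XOR c1) XOR 74 = 36 XOR 74 = 42
byte 8: (b2 XOR cc) XOR 68 = 7e XOR 68 = 16
byte 9: (60 XOR 95) XOR 65 = f5 XOR 65 = 90
byte 10: (a2 XOR 48) XOR 20 = ea XOR 20 = ca
byte 11: (fc XOR 82) XOR 38 = 7e XOR 38 = 46

492dd0f550dbf7421690ca46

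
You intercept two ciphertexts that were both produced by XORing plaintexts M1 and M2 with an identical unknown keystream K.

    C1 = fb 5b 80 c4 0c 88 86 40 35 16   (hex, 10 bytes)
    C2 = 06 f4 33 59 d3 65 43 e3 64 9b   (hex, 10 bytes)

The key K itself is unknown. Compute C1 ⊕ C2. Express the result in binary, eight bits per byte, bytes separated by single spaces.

C1 ⊕ C2 = (M1 ⊕ K) ⊕ (M2 ⊕ K) = M1 ⊕ M2 — the shared key cancels under XOR.
fb ^ 06 = fd
5b ^ f4 = af
80 ^ 33 = b3
c4 ^ 59 = 9d
0c ^ d3 = df
88 ^ 65 = ed
86 ^ 43 = c5
40 ^ e3 = a3
35 ^ 64 = 51
16 ^ 9b = 8d

11111101 10101111 10110011 10011101 11011111 11101101 11000101 10100011 01010001 10001101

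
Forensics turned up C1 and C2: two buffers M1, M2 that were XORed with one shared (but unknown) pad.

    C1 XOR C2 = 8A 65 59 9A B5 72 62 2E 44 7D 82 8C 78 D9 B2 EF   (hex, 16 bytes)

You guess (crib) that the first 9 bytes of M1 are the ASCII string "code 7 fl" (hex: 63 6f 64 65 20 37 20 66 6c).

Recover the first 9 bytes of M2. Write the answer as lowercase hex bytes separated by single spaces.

e9 0a 3d ff 95 45 42 48 28

Since C1 ⊕ C2 = M1 ⊕ M2, XORing with the guessed M1 bytes yields the corresponding M2 bytes: M2 = (C1 ⊕ C2) ⊕ M1.
byte 0: 8a ⊕ 63 = e9
byte 1: 65 ⊕ 6f = 0a
byte 2: 59 ⊕ 64 = 3d
byte 3: 9a ⊕ 65 = ff
byte 4: b5 ⊕ 20 = 95
byte 5: 72 ⊕ 37 = 45
byte 6: 62 ⊕ 20 = 42
byte 7: 2e ⊕ 66 = 48
byte 8: 44 ⊕ 6c = 28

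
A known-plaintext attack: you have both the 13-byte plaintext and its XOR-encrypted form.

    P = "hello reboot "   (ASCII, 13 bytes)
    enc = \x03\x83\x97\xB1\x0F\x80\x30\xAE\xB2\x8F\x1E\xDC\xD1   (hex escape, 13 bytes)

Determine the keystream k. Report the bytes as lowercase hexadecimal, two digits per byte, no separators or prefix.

6be6fbdd60a042cbd0e071a8f1

Since enc = P ⊕ k, XORing both sides with P gives k = P ⊕ enc.
01101000 XOR 00000011 = 01101011
01100101 XOR 10000011 = 11100110
01101100 XOR 10010111 = 11111011
01101100 XOR 10110001 = 11011101
01101111 XOR 00001111 = 01100000
00100000 XOR 10000000 = 10100000
01110010 XOR 00110000 = 01000010
01100101 XOR 10101110 = 11001011
01100010 XOR 10110010 = 11010000
01101111 XOR 10001111 = 11100000
01101111 XOR 00011110 = 01110001
01110100 XOR 11011100 = 10101000
00100000 XOR 11010001 = 11110001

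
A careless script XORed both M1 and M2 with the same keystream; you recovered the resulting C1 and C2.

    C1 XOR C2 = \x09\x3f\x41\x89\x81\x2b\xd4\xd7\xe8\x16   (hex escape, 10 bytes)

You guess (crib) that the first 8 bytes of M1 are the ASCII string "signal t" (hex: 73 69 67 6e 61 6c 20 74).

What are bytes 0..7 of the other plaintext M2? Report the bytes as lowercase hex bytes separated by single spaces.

Since C1 ⊕ C2 = M1 ⊕ M2, XORing with the guessed M1 bytes yields the corresponding M2 bytes: M2 = (C1 ⊕ C2) ⊕ M1.
  9 xor 115 = 122
 63 xor 105 =  86
 65 xor 103 =  38
137 xor 110 = 231
129 xor  97 = 224
 43 xor 108 =  71
212 xor  32 = 244
215 xor 116 = 163

7a 56 26 e7 e0 47 f4 a3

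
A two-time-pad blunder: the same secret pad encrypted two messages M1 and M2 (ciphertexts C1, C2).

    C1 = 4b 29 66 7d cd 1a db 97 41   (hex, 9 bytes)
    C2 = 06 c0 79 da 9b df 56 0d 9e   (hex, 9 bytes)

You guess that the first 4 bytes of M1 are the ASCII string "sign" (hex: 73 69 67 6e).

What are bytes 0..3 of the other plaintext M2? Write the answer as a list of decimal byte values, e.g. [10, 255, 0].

First, C1 ⊕ C2 = (M1 ⊕ K) ⊕ (M2 ⊕ K) = M1 ⊕ M2, so the key drops out. Then M2 = (M1 ⊕ M2) ⊕ M1 over the first 4 bytes.
byte 0: (4b xor 06) xor 73 = 4d xor 73 = 3e
byte 1: (29 xor c0) xor 69 = e9 xor 69 = 80
byte 2: (66 xor 79) xor 67 = 1f xor 67 = 78
byte 3: (7d xor da) xor 6e = a7 xor 6e = c9

[62, 128, 120, 201]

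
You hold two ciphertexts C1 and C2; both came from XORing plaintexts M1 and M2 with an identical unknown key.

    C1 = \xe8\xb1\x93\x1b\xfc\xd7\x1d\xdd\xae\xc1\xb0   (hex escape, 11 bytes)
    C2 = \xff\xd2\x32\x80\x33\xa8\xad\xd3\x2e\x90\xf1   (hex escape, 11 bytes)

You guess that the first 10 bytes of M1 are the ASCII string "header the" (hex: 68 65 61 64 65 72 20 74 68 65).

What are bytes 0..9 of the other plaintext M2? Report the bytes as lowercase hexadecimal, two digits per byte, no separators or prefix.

First, C1 ⊕ C2 = (M1 ⊕ K) ⊕ (M2 ⊕ K) = M1 ⊕ M2, so the key drops out. Then M2 = (M1 ⊕ M2) ⊕ M1 over the first 10 bytes.
byte 0: (e8 ⊕ ff) ⊕ 68 = 17 ⊕ 68 = 7f
byte 1: (b1 ⊕ d2) ⊕ 65 = 63 ⊕ 65 = 06
byte 2: (93 ⊕ 32) ⊕ 61 = a1 ⊕ 61 = c0
byte 3: (1b ⊕ 80) ⊕ 64 = 9b ⊕ 64 = ff
byte 4: (fc ⊕ 33) ⊕ 65 = cf ⊕ 65 = aa
byte 5: (d7 ⊕ a8) ⊕ 72 = 7f ⊕ 72 = 0d
byte 6: (1d ⊕ ad) ⊕ 20 = b0 ⊕ 20 = 90
byte 7: (dd ⊕ d3) ⊕ 74 = 0e ⊕ 74 = 7a
byte 8: (ae ⊕ 2e) ⊕ 68 = 80 ⊕ 68 = e8
byte 9: (c1 ⊕ 90) ⊕ 65 = 51 ⊕ 65 = 34

7f06c0ffaa0d907ae834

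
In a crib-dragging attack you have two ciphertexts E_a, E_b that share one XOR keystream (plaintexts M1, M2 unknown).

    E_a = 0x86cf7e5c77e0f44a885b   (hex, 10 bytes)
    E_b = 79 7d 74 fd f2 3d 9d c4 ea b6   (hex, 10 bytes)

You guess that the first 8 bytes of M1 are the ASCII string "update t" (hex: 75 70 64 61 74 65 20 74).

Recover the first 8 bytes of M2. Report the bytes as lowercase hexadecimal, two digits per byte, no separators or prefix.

8ac26ec0f1b849fa

First, E_a ⊕ E_b = (M1 ⊕ K) ⊕ (M2 ⊕ K) = M1 ⊕ M2, so the key drops out. Then M2 = (M1 ⊕ M2) ⊕ M1 over the first 8 bytes.
byte 0: (86 xor 79) xor 75 = ff xor 75 = 8a
byte 1: (cf xor 7d) xor 70 = b2 xor 70 = c2
byte 2: (7e xor 74) xor 64 = 0a xor 64 = 6e
byte 3: (5c xor fd) xor 61 = a1 xor 61 = c0
byte 4: (77 xor f2) xor 74 = 85 xor 74 = f1
byte 5: (e0 xor 3d) xor 65 = dd xor 65 = b8
byte 6: (f4 xor 9d) xor 20 = 69 xor 20 = 49
byte 7: (4a xor c4) xor 74 = 8e xor 74 = fa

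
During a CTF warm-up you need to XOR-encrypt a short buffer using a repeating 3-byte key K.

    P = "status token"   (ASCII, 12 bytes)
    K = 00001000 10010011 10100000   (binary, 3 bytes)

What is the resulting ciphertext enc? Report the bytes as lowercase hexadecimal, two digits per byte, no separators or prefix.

7be7c17ce6d328e7cf63f6ce

The 3-byte key repeats, so the effective keystream is 08 93 a0 08 93 a0 08 93 a0 08 93 a0.
byte 0: 73 ⊕ 08 = 7b
byte 1: 74 ⊕ 93 = e7
byte 2: 61 ⊕ a0 = c1
byte 3: 74 ⊕ 08 = 7c
byte 4: 75 ⊕ 93 = e6
byte 5: 73 ⊕ a0 = d3
byte 6: 20 ⊕ 08 = 28
byte 7: 74 ⊕ 93 = e7
byte 8: 6f ⊕ a0 = cf
byte 9: 6b ⊕ 08 = 63
byte 10: 65 ⊕ 93 = f6
byte 11: 6e ⊕ a0 = ce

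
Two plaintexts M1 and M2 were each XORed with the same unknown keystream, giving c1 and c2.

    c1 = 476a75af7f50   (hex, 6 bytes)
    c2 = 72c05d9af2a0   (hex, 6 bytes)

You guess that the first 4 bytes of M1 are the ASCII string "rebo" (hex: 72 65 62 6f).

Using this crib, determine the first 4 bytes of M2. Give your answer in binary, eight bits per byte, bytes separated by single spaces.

01000111 11001111 01001010 01011010

First, c1 ⊕ c2 = (M1 ⊕ K) ⊕ (M2 ⊕ K) = M1 ⊕ M2, so the key drops out. Then M2 = (M1 ⊕ M2) ⊕ M1 over the first 4 bytes.
byte 0: (47 ^ 72) ^ 72 = 35 ^ 72 = 47
byte 1: (6a ^ c0) ^ 65 = aa ^ 65 = cf
byte 2: (75 ^ 5d) ^ 62 = 28 ^ 62 = 4a
byte 3: (af ^ 9a) ^ 6f = 35 ^ 6f = 5a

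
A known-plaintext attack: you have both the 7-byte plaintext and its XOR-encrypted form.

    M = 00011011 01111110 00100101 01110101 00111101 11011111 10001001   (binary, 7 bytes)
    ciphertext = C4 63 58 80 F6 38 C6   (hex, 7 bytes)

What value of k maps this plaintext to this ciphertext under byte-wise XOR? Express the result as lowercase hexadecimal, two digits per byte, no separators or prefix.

df1d7df5cbe74f

Since ciphertext = M ⊕ k, XORing both sides with M gives k = M ⊕ ciphertext.
 27 XOR 196 = 223
126 XOR  99 =  29
 37 XOR  88 = 125
117 XOR 128 = 245
 61 XOR 246 = 203
223 XOR  56 = 231
137 XOR 198 =  79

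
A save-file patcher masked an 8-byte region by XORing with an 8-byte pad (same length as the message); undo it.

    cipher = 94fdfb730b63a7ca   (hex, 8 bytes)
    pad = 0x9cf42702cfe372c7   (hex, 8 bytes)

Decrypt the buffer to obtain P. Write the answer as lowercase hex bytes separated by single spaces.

XOR is its own inverse, so applying the key byte-wise gives the result directly.
byte 0: 148 ^ 156 =   8
byte 1: 253 ^ 244 =   9
byte 2: 251 ^  39 = 220
byte 3: 115 ^   2 = 113
byte 4:  11 ^ 207 = 196
byte 5:  99 ^ 227 = 128
byte 6: 167 ^ 114 = 213
byte 7: 202 ^ 199 =  13

08 09 dc 71 c4 80 d5 0d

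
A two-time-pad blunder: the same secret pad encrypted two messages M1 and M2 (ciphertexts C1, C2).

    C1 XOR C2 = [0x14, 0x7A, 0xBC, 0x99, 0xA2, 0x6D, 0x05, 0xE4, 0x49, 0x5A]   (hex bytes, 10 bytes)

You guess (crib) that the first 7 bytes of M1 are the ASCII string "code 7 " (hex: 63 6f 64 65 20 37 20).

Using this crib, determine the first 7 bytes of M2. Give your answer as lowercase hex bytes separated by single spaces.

77 15 d8 fc 82 5a 25

Since C1 ⊕ C2 = M1 ⊕ M2, XORing with the guessed M1 bytes yields the corresponding M2 bytes: M2 = (C1 ⊕ C2) ⊕ M1.
14 XOR 63 = 77
7a XOR 6f = 15
bc XOR 64 = d8
99 XOR 65 = fc
a2 XOR 20 = 82
6d XOR 37 = 5a
05 XOR 20 = 25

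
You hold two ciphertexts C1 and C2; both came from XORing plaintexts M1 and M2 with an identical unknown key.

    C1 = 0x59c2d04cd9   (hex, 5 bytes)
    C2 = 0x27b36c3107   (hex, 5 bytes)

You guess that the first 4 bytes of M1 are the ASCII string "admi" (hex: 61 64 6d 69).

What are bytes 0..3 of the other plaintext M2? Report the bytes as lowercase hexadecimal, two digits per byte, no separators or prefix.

First, C1 ⊕ C2 = (M1 ⊕ K) ⊕ (M2 ⊕ K) = M1 ⊕ M2, so the key drops out. Then M2 = (M1 ⊕ M2) ⊕ M1 over the first 4 bytes.
byte 0: (59 XOR 27) XOR 61 = 7e XOR 61 = 1f
byte 1: (c2 XOR b3) XOR 64 = 71 XOR 64 = 15
byte 2: (d0 XOR 6c) XOR 6d = bc XOR 6d = d1
byte 3: (4c XOR 31) XOR 69 = 7d XOR 69 = 14

1f15d114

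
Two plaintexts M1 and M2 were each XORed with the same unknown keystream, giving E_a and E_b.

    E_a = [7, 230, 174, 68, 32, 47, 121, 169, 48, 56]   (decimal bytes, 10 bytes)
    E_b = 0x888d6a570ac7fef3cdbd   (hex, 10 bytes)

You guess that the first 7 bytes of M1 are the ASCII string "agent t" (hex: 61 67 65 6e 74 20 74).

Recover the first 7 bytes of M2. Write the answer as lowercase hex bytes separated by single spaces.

ee 0c a1 7d 5e c8 f3

First, E_a ⊕ E_b = (M1 ⊕ K) ⊕ (M2 ⊕ K) = M1 ⊕ M2, so the key drops out. Then M2 = (M1 ⊕ M2) ⊕ M1 over the first 7 bytes.
byte 0: (07 xor 88) xor 61 = 8f xor 61 = ee
byte 1: (e6 xor 8d) xor 67 = 6b xor 67 = 0c
byte 2: (ae xor 6a) xor 65 = c4 xor 65 = a1
byte 3: (44 xor 57) xor 6e = 13 xor 6e = 7d
byte 4: (20 xor 0a) xor 74 = 2a xor 74 = 5e
byte 5: (2f xor c7) xor 20 = e8 xor 20 = c8
byte 6: (79 xor fe) xor 74 = 87 xor 74 = f3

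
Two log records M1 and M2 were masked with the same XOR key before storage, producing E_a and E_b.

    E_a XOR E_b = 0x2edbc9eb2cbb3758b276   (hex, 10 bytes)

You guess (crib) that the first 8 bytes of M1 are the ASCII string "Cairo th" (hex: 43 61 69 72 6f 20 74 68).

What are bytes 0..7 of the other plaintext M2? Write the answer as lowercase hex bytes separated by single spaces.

Since E_a ⊕ E_b = M1 ⊕ M2, XORing with the guessed M1 bytes yields the corresponding M2 bytes: M2 = (E_a ⊕ E_b) ⊕ M1.
byte 0:  46 ⊕  67 = 109
byte 1: 219 ⊕  97 = 186
byte 2: 201 ⊕ 105 = 160
byte 3: 235 ⊕ 114 = 153
byte 4:  44 ⊕ 111 =  67
byte 5: 187 ⊕  32 = 155
byte 6:  55 ⊕ 116 =  67
byte 7:  88 ⊕ 104 =  48

6d ba a0 99 43 9b 43 30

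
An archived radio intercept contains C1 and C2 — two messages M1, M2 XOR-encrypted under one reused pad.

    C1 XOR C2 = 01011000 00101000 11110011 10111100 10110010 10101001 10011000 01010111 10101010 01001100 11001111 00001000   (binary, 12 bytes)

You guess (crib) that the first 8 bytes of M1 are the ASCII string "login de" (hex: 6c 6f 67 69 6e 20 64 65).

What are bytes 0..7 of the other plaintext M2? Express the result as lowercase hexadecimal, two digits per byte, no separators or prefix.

344794d5dc89fc32

Since C1 ⊕ C2 = M1 ⊕ M2, XORing with the guessed M1 bytes yields the corresponding M2 bytes: M2 = (C1 ⊕ C2) ⊕ M1.
58 ⊕ 6c = 34
28 ⊕ 6f = 47
f3 ⊕ 67 = 94
bc ⊕ 69 = d5
b2 ⊕ 6e = dc
a9 ⊕ 20 = 89
98 ⊕ 64 = fc
57 ⊕ 65 = 32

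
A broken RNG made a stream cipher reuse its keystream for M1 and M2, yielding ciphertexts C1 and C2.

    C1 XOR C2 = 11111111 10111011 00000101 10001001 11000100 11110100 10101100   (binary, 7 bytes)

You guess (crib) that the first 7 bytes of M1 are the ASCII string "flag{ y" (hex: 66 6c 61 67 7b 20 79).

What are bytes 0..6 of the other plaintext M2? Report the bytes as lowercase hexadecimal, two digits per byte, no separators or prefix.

99d764eebfd4d5

Since C1 ⊕ C2 = M1 ⊕ M2, XORing with the guessed M1 bytes yields the corresponding M2 bytes: M2 = (C1 ⊕ C2) ⊕ M1.
byte 0: ff xor 66 = 99
byte 1: bb xor 6c = d7
byte 2: 05 xor 61 = 64
byte 3: 89 xor 67 = ee
byte 4: c4 xor 7b = bf
byte 5: f4 xor 20 = d4
byte 6: ac xor 79 = d5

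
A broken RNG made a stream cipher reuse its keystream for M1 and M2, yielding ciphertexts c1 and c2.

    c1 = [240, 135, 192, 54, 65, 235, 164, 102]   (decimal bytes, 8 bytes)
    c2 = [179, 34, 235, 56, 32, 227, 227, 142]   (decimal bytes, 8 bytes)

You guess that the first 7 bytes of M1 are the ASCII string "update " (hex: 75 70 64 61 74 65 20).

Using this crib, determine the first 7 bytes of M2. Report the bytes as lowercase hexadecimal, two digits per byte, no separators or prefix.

36d54f6f156d67

First, c1 ⊕ c2 = (M1 ⊕ K) ⊕ (M2 ⊕ K) = M1 ⊕ M2, so the key drops out. Then M2 = (M1 ⊕ M2) ⊕ M1 over the first 7 bytes.
byte 0: (f0 xor b3) xor 75 = 43 xor 75 = 36
byte 1: (87 xor 22) xor 70 = a5 xor 70 = d5
byte 2: (c0 xor eb) xor 64 = 2b xor 64 = 4f
byte 3: (36 xor 38) xor 61 = 0e xor 61 = 6f
byte 4: (41 xor 20) xor 74 = 61 xor 74 = 15
byte 5: (eb xor e3) xor 65 = 08 xor 65 = 6d
byte 6: (a4 xor e3) xor 20 = 47 xor 20 = 67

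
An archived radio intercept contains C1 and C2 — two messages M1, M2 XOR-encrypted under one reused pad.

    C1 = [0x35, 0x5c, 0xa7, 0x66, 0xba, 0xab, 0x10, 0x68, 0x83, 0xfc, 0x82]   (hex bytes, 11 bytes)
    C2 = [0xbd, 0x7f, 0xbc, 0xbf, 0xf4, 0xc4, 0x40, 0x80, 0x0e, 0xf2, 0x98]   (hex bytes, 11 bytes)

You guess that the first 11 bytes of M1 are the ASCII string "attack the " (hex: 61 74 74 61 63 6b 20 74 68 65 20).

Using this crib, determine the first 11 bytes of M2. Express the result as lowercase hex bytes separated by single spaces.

First, C1 ⊕ C2 = (M1 ⊕ K) ⊕ (M2 ⊕ K) = M1 ⊕ M2, so the key drops out. Then M2 = (M1 ⊕ M2) ⊕ M1 over the first 11 bytes.
byte 0: (35 ⊕ bd) ⊕ 61 = 88 ⊕ 61 = e9
byte 1: (5c ⊕ 7f) ⊕ 74 = 23 ⊕ 74 = 57
byte 2: (a7 ⊕ bc) ⊕ 74 = 1b ⊕ 74 = 6f
byte 3: (66 ⊕ bf) ⊕ 61 = d9 ⊕ 61 = b8
byte 4: (ba ⊕ f4) ⊕ 63 = 4e ⊕ 63 = 2d
byte 5: (ab ⊕ c4) ⊕ 6b = 6f ⊕ 6b = 04
byte 6: (10 ⊕ 40) ⊕ 20 = 50 ⊕ 20 = 70
byte 7: (68 ⊕ 80) ⊕ 74 = e8 ⊕ 74 = 9c
byte 8: (83 ⊕ 0e) ⊕ 68 = 8d ⊕ 68 = e5
byte 9: (fc ⊕ f2) ⊕ 65 = 0e ⊕ 65 = 6b
byte 10: (82 ⊕ 98) ⊕ 20 = 1a ⊕ 20 = 3a

e9 57 6f b8 2d 04 70 9c e5 6b 3a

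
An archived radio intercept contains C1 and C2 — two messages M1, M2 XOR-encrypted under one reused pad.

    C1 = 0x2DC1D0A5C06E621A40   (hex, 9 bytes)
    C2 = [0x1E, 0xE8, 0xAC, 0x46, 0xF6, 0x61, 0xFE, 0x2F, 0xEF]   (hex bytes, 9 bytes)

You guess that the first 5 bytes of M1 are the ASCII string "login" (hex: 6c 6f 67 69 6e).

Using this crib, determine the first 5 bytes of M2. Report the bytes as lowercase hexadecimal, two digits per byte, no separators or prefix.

5f461b8a58

First, C1 ⊕ C2 = (M1 ⊕ K) ⊕ (M2 ⊕ K) = M1 ⊕ M2, so the key drops out. Then M2 = (M1 ⊕ M2) ⊕ M1 over the first 5 bytes.
byte 0: (2d ^ 1e) ^ 6c = 33 ^ 6c = 5f
byte 1: (c1 ^ e8) ^ 6f = 29 ^ 6f = 46
byte 2: (d0 ^ ac) ^ 67 = 7c ^ 67 = 1b
byte 3: (a5 ^ 46) ^ 69 = e3 ^ 69 = 8a
byte 4: (c0 ^ f6) ^ 6e = 36 ^ 6e = 58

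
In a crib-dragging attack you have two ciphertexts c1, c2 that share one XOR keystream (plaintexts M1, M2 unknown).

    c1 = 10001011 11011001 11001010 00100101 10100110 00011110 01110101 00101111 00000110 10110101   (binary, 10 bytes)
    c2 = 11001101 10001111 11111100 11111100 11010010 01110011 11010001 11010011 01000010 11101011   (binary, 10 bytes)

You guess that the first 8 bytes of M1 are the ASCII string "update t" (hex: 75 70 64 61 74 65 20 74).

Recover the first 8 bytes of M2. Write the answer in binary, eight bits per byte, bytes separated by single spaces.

First, c1 ⊕ c2 = (M1 ⊕ K) ⊕ (M2 ⊕ K) = M1 ⊕ M2, so the key drops out. Then M2 = (M1 ⊕ M2) ⊕ M1 over the first 8 bytes.
byte 0: (8b ⊕ cd) ⊕ 75 = 46 ⊕ 75 = 33
byte 1: (d9 ⊕ 8f) ⊕ 70 = 56 ⊕ 70 = 26
byte 2: (ca ⊕ fc) ⊕ 64 = 36 ⊕ 64 = 52
byte 3: (25 ⊕ fc) ⊕ 61 = d9 ⊕ 61 = b8
byte 4: (a6 ⊕ d2) ⊕ 74 = 74 ⊕ 74 = 00
byte 5: (1e ⊕ 73) ⊕ 65 = 6d ⊕ 65 = 08
byte 6: (75 ⊕ d1) ⊕ 20 = a4 ⊕ 20 = 84
byte 7: (2f ⊕ d3) ⊕ 74 = fc ⊕ 74 = 88

00110011 00100110 01010010 10111000 00000000 00001000 10000100 10001000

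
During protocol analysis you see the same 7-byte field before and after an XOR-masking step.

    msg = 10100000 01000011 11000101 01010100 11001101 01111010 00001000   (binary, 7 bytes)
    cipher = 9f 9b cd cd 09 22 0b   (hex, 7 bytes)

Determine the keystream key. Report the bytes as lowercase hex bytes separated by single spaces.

3f d8 08 99 c4 58 03

Since cipher = msg ⊕ key, XORing both sides with msg gives key = msg ⊕ cipher.
byte 0: 10100000 ^ 10011111 = 00111111
byte 1: 01000011 ^ 10011011 = 11011000
byte 2: 11000101 ^ 11001101 = 00001000
byte 3: 01010100 ^ 11001101 = 10011001
byte 4: 11001101 ^ 00001001 = 11000100
byte 5: 01111010 ^ 00100010 = 01011000
byte 6: 00001000 ^ 00001011 = 00000011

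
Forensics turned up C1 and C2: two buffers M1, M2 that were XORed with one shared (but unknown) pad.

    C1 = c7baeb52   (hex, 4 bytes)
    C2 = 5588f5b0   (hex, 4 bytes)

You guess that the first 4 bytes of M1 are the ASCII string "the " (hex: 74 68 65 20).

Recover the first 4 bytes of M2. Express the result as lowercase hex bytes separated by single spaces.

e6 5a 7b c2

First, C1 ⊕ C2 = (M1 ⊕ K) ⊕ (M2 ⊕ K) = M1 ⊕ M2, so the key drops out. Then M2 = (M1 ⊕ M2) ⊕ M1 over the first 4 bytes.
byte 0: (c7 ⊕ 55) ⊕ 74 = 92 ⊕ 74 = e6
byte 1: (ba ⊕ 88) ⊕ 68 = 32 ⊕ 68 = 5a
byte 2: (eb ⊕ f5) ⊕ 65 = 1e ⊕ 65 = 7b
byte 3: (52 ⊕ b0) ⊕ 20 = e2 ⊕ 20 = c2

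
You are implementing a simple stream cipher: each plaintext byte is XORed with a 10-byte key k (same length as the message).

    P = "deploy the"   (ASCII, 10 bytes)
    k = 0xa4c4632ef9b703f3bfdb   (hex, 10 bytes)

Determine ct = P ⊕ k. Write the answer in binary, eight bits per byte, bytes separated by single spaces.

11000000 10100001 00010011 01000010 10010110 11001110 00100011 10000111 11010111 10111110

XOR is its own inverse, so applying the key byte-wise gives the result directly.
byte 0: 64 ⊕ a4 = c0
byte 1: 65 ⊕ c4 = a1
byte 2: 70 ⊕ 63 = 13
byte 3: 6c ⊕ 2e = 42
byte 4: 6f ⊕ f9 = 96
byte 5: 79 ⊕ b7 = ce
byte 6: 20 ⊕ 03 = 23
byte 7: 74 ⊕ f3 = 87
byte 8: 68 ⊕ bf = d7
byte 9: 65 ⊕ db = be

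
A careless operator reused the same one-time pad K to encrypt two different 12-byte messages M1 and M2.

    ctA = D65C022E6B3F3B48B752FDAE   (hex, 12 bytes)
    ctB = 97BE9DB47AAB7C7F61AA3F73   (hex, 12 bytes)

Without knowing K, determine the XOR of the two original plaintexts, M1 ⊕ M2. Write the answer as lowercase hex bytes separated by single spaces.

ctA ⊕ ctB = (M1 ⊕ K) ⊕ (M2 ⊕ K) = M1 ⊕ M2 — the shared key cancels under XOR.
d6 XOR 97 = 41
5c XOR be = e2
02 XOR 9d = 9f
2e XOR b4 = 9a
6b XOR 7a = 11
3f XOR ab = 94
3b XOR 7c = 47
48 XOR 7f = 37
b7 XOR 61 = d6
52 XOR aa = f8
fd XOR 3f = c2
ae XOR 73 = dd

41 e2 9f 9a 11 94 47 37 d6 f8 c2 dd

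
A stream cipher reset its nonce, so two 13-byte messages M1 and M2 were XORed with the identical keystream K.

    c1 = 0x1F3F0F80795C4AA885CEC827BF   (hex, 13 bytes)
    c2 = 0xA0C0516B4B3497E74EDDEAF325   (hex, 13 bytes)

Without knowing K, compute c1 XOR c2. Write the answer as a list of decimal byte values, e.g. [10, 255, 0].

[191, 255, 94, 235, 50, 104, 221, 79, 203, 19, 34, 212, 154]

c1 ⊕ c2 = (M1 ⊕ K) ⊕ (M2 ⊕ K) = M1 ⊕ M2 — the shared key cancels under XOR.
byte 0: 1f ⊕ a0 = bf
byte 1: 3f ⊕ c0 = ff
byte 2: 0f ⊕ 51 = 5e
byte 3: 80 ⊕ 6b = eb
byte 4: 79 ⊕ 4b = 32
byte 5: 5c ⊕ 34 = 68
byte 6: 4a ⊕ 97 = dd
byte 7: a8 ⊕ e7 = 4f
byte 8: 85 ⊕ 4e = cb
byte 9: ce ⊕ dd = 13
byte 10: c8 ⊕ ea = 22
byte 11: 27 ⊕ f3 = d4
byte 12: bf ⊕ 25 = 9a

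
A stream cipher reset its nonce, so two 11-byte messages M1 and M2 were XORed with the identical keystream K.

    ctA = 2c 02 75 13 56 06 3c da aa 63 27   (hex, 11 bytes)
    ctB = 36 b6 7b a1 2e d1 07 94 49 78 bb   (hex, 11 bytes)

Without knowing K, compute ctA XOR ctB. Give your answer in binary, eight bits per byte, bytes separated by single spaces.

00011010 10110100 00001110 10110010 01111000 11010111 00111011 01001110 11100011 00011011 10011100

ctA ⊕ ctB = (M1 ⊕ K) ⊕ (M2 ⊕ K) = M1 ⊕ M2 — the shared key cancels under XOR.
2c ^ 36 = 1a
02 ^ b6 = b4
75 ^ 7b = 0e
13 ^ a1 = b2
56 ^ 2e = 78
06 ^ d1 = d7
3c ^ 07 = 3b
da ^ 94 = 4e
aa ^ 49 = e3
63 ^ 78 = 1b
27 ^ bb = 9c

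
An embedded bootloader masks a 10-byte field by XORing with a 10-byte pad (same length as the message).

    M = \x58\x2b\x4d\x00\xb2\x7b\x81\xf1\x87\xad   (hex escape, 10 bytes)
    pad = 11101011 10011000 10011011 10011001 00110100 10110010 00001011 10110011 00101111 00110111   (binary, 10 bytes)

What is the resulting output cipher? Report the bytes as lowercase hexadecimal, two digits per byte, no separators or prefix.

XOR is its own inverse, so applying the key byte-wise gives the result directly.
 88 ⊕ 235 = 179
 43 ⊕ 152 = 179
 77 ⊕ 155 = 214
  0 ⊕ 153 = 153
178 ⊕  52 = 134
123 ⊕ 178 = 201
129 ⊕  11 = 138
241 ⊕ 179 =  66
135 ⊕  47 = 168
173 ⊕  55 = 154

b3b3d69986c98a42a89a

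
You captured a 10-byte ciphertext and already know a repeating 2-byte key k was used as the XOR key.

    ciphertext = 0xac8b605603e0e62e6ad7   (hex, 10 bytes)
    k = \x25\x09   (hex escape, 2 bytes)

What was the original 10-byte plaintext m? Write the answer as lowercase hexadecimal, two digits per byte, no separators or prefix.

8982455f26e9c3274fde

The 2-byte key repeats, so the effective keystream is 25 09 25 09 25 09 25 09 25 09.
byte 0: ac XOR 25 = 89
byte 1: 8b XOR 09 = 82
byte 2: 60 XOR 25 = 45
byte 3: 56 XOR 09 = 5f
byte 4: 03 XOR 25 = 26
byte 5: e0 XOR 09 = e9
byte 6: e6 XOR 25 = c3
byte 7: 2e XOR 09 = 27
byte 8: 6a XOR 25 = 4f
byte 9: d7 XOR 09 = de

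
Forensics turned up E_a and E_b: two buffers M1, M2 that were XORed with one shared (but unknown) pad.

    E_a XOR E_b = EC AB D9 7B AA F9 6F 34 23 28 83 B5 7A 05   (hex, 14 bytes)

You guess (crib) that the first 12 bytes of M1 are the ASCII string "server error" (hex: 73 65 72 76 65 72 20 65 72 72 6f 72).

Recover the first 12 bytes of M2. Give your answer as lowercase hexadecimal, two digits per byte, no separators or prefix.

9fceab0dcf8b4f51515aecc7

Since E_a ⊕ E_b = M1 ⊕ M2, XORing with the guessed M1 bytes yields the corresponding M2 bytes: M2 = (E_a ⊕ E_b) ⊕ M1.
ec ⊕ 73 = 9f
ab ⊕ 65 = ce
d9 ⊕ 72 = ab
7b ⊕ 76 = 0d
aa ⊕ 65 = cf
f9 ⊕ 72 = 8b
6f ⊕ 20 = 4f
34 ⊕ 65 = 51
23 ⊕ 72 = 51
28 ⊕ 72 = 5a
83 ⊕ 6f = ec
b5 ⊕ 72 = c7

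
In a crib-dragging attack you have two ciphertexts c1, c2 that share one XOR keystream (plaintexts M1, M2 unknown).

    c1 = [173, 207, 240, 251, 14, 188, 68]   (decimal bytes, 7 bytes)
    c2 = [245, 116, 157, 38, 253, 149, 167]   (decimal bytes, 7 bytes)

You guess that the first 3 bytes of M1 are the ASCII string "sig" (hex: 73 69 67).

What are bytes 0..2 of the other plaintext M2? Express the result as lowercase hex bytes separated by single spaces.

First, c1 ⊕ c2 = (M1 ⊕ K) ⊕ (M2 ⊕ K) = M1 ⊕ M2, so the key drops out. Then M2 = (M1 ⊕ M2) ⊕ M1 over the first 3 bytes.
byte 0: (ad xor f5) xor 73 = 58 xor 73 = 2b
byte 1: (cf xor 74) xor 69 = bb xor 69 = d2
byte 2: (f0 xor 9d) xor 67 = 6d xor 67 = 0a

2b d2 0a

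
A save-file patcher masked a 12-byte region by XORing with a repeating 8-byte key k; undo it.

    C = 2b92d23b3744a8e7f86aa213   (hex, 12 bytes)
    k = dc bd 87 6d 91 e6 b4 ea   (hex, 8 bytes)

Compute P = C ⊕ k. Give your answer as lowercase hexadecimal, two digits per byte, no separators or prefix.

The 8-byte key repeats, so the effective keystream is dc bd 87 6d 91 e6 b4 ea dc bd 87 6d.
byte 0: 2b XOR dc = f7
byte 1: 92 XOR bd = 2f
byte 2: d2 XOR 87 = 55
byte 3: 3b XOR 6d = 56
byte 4: 37 XOR 91 = a6
byte 5: 44 XOR e6 = a2
byte 6: a8 XOR b4 = 1c
byte 7: e7 XOR ea = 0d
byte 8: f8 XOR dc = 24
byte 9: 6a XOR bd = d7
byte 10: a2 XOR 87 = 25
byte 11: 13 XOR 6d = 7e

f72f5556a6a21c0d24d7257e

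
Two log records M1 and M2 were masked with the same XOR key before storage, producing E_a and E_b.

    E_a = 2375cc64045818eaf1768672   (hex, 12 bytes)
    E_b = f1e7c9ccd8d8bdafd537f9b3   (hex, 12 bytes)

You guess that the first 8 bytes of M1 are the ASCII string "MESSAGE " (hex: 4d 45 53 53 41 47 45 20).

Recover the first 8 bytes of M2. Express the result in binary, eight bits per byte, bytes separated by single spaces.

First, E_a ⊕ E_b = (M1 ⊕ K) ⊕ (M2 ⊕ K) = M1 ⊕ M2, so the key drops out. Then M2 = (M1 ⊕ M2) ⊕ M1 over the first 8 bytes.
byte 0: (23 ^ f1) ^ 4d = d2 ^ 4d = 9f
byte 1: (75 ^ e7) ^ 45 = 92 ^ 45 = d7
byte 2: (cc ^ c9) ^ 53 = 05 ^ 53 = 56
byte 3: (64 ^ cc) ^ 53 = a8 ^ 53 = fb
byte 4: (04 ^ d8) ^ 41 = dc ^ 41 = 9d
byte 5: (58 ^ d8) ^ 47 = 80 ^ 47 = c7
byte 6: (18 ^ bd) ^ 45 = a5 ^ 45 = e0
byte 7: (ea ^ af) ^ 20 = 45 ^ 20 = 65

10011111 11010111 01010110 11111011 10011101 11000111 11100000 01100101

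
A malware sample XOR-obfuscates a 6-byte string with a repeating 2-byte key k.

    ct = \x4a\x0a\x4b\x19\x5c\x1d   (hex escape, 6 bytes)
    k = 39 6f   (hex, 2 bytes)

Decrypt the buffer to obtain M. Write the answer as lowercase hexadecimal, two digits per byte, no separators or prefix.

736572766572

The 2-byte key repeats, so the effective keystream is 39 6f 39 6f 39 6f.
byte 0: 01001010 ^ 00111001 = 01110011
byte 1: 00001010 ^ 01101111 = 01100101
byte 2: 01001011 ^ 00111001 = 01110010
byte 3: 00011001 ^ 01101111 = 01110110
byte 4: 01011100 ^ 00111001 = 01100101
byte 5: 00011101 ^ 01101111 = 01110010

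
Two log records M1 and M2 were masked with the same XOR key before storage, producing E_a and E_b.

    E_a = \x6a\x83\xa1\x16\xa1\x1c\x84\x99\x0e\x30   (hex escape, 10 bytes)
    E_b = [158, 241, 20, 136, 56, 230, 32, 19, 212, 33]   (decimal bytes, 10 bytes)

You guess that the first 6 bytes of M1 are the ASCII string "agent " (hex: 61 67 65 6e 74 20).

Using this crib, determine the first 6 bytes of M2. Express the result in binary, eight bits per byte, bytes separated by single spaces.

10010101 00010101 11010000 11110000 11101101 11011010

First, E_a ⊕ E_b = (M1 ⊕ K) ⊕ (M2 ⊕ K) = M1 ⊕ M2, so the key drops out. Then M2 = (M1 ⊕ M2) ⊕ M1 over the first 6 bytes.
byte 0: (6a ⊕ 9e) ⊕ 61 = f4 ⊕ 61 = 95
byte 1: (83 ⊕ f1) ⊕ 67 = 72 ⊕ 67 = 15
byte 2: (a1 ⊕ 14) ⊕ 65 = b5 ⊕ 65 = d0
byte 3: (16 ⊕ 88) ⊕ 6e = 9e ⊕ 6e = f0
byte 4: (a1 ⊕ 38) ⊕ 74 = 99 ⊕ 74 = ed
byte 5: (1c ⊕ e6) ⊕ 20 = fa ⊕ 20 = da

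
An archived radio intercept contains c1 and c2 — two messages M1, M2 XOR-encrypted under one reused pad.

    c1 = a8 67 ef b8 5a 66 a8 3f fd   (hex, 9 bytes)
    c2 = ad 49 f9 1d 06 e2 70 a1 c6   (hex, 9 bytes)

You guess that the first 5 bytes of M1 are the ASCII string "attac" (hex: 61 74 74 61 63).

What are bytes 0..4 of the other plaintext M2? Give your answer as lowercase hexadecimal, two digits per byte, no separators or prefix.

First, c1 ⊕ c2 = (M1 ⊕ K) ⊕ (M2 ⊕ K) = M1 ⊕ M2, so the key drops out. Then M2 = (M1 ⊕ M2) ⊕ M1 over the first 5 bytes.
byte 0: (a8 xor ad) xor 61 = 05 xor 61 = 64
byte 1: (67 xor 49) xor 74 = 2e xor 74 = 5a
byte 2: (ef xor f9) xor 74 = 16 xor 74 = 62
byte 3: (b8 xor 1d) xor 61 = a5 xor 61 = c4
byte 4: (5a xor 06) xor 63 = 5c xor 63 = 3f

645a62c43f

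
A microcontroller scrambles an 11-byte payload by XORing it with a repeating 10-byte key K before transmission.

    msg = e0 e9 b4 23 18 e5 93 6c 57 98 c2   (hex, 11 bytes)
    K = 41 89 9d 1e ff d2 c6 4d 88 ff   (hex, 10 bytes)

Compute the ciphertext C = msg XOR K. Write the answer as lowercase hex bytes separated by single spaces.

a1 60 29 3d e7 37 55 21 df 67 83

The 10-byte key repeats, so the effective keystream is 41 89 9d 1e ff d2 c6 4d 88 ff 41.
byte 0: e0 ⊕ 41 = a1
byte 1: e9 ⊕ 89 = 60
byte 2: b4 ⊕ 9d = 29
byte 3: 23 ⊕ 1e = 3d
byte 4: 18 ⊕ ff = e7
byte 5: e5 ⊕ d2 = 37
byte 6: 93 ⊕ c6 = 55
byte 7: 6c ⊕ 4d = 21
byte 8: 57 ⊕ 88 = df
byte 9: 98 ⊕ ff = 67
byte 10: c2 ⊕ 41 = 83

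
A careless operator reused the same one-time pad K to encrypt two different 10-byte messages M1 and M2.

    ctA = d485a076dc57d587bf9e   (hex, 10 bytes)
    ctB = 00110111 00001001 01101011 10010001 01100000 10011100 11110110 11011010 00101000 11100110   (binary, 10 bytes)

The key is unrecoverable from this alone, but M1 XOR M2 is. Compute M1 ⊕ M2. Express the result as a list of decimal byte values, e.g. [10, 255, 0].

ctA ⊕ ctB = (M1 ⊕ K) ⊕ (M2 ⊕ K) = M1 ⊕ M2 — the shared key cancels under XOR.
d4 XOR 37 = e3
85 XOR 09 = 8c
a0 XOR 6b = cb
76 XOR 91 = e7
dc XOR 60 = bc
57 XOR 9c = cb
d5 XOR f6 = 23
87 XOR da = 5d
bf XOR 28 = 97
9e XOR e6 = 78

[227, 140, 203, 231, 188, 203, 35, 93, 151, 120]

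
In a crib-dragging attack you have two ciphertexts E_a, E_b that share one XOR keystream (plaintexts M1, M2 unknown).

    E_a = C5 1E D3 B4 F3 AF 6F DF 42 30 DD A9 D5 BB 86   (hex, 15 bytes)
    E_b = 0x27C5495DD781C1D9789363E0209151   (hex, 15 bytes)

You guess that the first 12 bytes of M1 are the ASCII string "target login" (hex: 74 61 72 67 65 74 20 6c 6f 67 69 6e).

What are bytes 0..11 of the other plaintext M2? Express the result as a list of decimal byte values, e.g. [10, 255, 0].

[150, 186, 232, 142, 65, 90, 142, 106, 85, 196, 215, 39]

First, E_a ⊕ E_b = (M1 ⊕ K) ⊕ (M2 ⊕ K) = M1 ⊕ M2, so the key drops out. Then M2 = (M1 ⊕ M2) ⊕ M1 over the first 12 bytes.
byte 0: (c5 XOR 27) XOR 74 = e2 XOR 74 = 96
byte 1: (1e XOR c5) XOR 61 = db XOR 61 = ba
byte 2: (d3 XOR 49) XOR 72 = 9a XOR 72 = e8
byte 3: (b4 XOR 5d) XOR 67 = e9 XOR 67 = 8e
byte 4: (f3 XOR d7) XOR 65 = 24 XOR 65 = 41
byte 5: (af XOR 81) XOR 74 = 2e XOR 74 = 5a
byte 6: (6f XOR c1) XOR 20 = ae XOR 20 = 8e
byte 7: (df XOR d9) XOR 6c = 06 XOR 6c = 6a
byte 8: (42 XOR 78) XOR 6f = 3a XOR 6f = 55
byte 9: (30 XOR 93) XOR 67 = a3 XOR 67 = c4
byte 10: (dd XOR 63) XOR 69 = be XOR 69 = d7
byte 11: (a9 XOR e0) XOR 6e = 49 XOR 6e = 27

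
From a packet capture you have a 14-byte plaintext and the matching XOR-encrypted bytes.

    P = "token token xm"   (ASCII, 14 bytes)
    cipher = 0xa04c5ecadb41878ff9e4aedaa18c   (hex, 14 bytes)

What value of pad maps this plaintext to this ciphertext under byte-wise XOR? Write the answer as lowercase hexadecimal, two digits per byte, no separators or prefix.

Since cipher = P ⊕ pad, XORing both sides with P gives pad = P ⊕ cipher.
74 xor a0 = d4
6f xor 4c = 23
6b xor 5e = 35
65 xor ca = af
6e xor db = b5
20 xor 41 = 61
74 xor 87 = f3
6f xor 8f = e0
6b xor f9 = 92
65 xor e4 = 81
6e xor ae = c0
20 xor da = fa
78 xor a1 = d9
6d xor 8c = e1

d42335afb561f3e09281c0fad9e1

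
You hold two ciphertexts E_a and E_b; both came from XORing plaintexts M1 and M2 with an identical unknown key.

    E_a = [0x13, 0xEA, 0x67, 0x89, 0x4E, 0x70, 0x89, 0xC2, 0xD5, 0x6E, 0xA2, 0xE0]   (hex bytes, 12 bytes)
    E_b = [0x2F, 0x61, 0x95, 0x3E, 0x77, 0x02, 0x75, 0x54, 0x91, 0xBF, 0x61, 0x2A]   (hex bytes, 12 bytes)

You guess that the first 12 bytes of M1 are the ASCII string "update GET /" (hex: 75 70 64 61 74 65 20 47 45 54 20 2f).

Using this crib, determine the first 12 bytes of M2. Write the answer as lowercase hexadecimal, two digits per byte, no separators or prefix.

First, E_a ⊕ E_b = (M1 ⊕ K) ⊕ (M2 ⊕ K) = M1 ⊕ M2, so the key drops out. Then M2 = (M1 ⊕ M2) ⊕ M1 over the first 12 bytes.
byte 0: (13 ⊕ 2f) ⊕ 75 = 3c ⊕ 75 = 49
byte 1: (ea ⊕ 61) ⊕ 70 = 8b ⊕ 70 = fb
byte 2: (67 ⊕ 95) ⊕ 64 = f2 ⊕ 64 = 96
byte 3: (89 ⊕ 3e) ⊕ 61 = b7 ⊕ 61 = d6
byte 4: (4e ⊕ 77) ⊕ 74 = 39 ⊕ 74 = 4d
byte 5: (70 ⊕ 02) ⊕ 65 = 72 ⊕ 65 = 17
byte 6: (89 ⊕ 75) ⊕ 20 = fc ⊕ 20 = dc
byte 7: (c2 ⊕ 54) ⊕ 47 = 96 ⊕ 47 = d1
byte 8: (d5 ⊕ 91) ⊕ 45 = 44 ⊕ 45 = 01
byte 9: (6e ⊕ bf) ⊕ 54 = d1 ⊕ 54 = 85
byte 10: (a2 ⊕ 61) ⊕ 20 = c3 ⊕ 20 = e3
byte 11: (e0 ⊕ 2a) ⊕ 2f = ca ⊕ 2f = e5

49fb96d64d17dcd10185e3e5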